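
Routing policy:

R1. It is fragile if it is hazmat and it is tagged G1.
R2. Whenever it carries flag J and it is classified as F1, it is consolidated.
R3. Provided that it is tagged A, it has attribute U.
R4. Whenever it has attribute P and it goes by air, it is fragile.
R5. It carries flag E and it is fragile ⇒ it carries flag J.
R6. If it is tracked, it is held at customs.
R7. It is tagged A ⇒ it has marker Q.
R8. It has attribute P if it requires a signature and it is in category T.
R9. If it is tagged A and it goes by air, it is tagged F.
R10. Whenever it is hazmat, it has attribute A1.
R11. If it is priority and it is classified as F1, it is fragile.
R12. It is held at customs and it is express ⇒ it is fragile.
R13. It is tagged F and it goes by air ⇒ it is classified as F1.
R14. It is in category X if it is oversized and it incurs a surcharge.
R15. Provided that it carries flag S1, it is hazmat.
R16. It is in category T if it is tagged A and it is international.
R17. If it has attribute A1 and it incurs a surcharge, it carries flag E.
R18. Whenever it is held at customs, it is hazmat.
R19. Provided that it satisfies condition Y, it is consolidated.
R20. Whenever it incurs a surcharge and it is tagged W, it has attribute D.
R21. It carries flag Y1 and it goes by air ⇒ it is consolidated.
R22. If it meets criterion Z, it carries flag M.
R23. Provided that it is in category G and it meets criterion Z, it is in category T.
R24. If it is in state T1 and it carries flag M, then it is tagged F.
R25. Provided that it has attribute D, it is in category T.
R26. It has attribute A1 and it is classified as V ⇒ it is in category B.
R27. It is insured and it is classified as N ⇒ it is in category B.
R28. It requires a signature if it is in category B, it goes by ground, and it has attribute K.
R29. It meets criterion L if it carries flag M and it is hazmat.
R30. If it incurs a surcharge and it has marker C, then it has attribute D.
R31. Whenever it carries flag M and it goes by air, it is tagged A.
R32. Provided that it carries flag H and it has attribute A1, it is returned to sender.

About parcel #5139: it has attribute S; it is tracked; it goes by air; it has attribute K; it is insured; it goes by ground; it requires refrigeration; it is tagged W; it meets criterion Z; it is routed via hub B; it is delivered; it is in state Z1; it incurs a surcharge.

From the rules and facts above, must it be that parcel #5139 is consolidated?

Forward chaining from the given facts derives: is held at customs, is hazmat, has attribute D, carries flag M, is in category T, meets criterion L, is tagged A, has attribute U, has marker Q, is tagged F, has attribute A1, is classified as F1, carries flag E.
Rules concluding "it is consolidated": R2 needs "it carries flag J"; R19 needs "it satisfies condition Y"; R21 needs "it carries flag Y1" — none of these are established.

No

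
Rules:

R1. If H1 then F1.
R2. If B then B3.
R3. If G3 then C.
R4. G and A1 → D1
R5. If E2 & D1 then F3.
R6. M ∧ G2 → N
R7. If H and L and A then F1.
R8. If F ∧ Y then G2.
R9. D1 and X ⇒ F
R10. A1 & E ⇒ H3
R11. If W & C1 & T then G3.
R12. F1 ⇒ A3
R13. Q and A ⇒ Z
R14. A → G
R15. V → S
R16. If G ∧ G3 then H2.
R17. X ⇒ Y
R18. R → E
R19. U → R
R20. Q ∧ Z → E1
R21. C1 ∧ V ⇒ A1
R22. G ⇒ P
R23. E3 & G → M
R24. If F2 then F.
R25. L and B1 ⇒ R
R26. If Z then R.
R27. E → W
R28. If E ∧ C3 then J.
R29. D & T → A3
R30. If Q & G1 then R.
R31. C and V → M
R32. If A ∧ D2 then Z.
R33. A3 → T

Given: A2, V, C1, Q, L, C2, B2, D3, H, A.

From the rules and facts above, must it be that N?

No

Forward chaining from the given facts derives: F1, A3, Z, G, S, E1, A1, P, R, T, D1, E, W, H3, G3, H2, C, M.
The only rule concluding N is R6, which needs G2; that is never established.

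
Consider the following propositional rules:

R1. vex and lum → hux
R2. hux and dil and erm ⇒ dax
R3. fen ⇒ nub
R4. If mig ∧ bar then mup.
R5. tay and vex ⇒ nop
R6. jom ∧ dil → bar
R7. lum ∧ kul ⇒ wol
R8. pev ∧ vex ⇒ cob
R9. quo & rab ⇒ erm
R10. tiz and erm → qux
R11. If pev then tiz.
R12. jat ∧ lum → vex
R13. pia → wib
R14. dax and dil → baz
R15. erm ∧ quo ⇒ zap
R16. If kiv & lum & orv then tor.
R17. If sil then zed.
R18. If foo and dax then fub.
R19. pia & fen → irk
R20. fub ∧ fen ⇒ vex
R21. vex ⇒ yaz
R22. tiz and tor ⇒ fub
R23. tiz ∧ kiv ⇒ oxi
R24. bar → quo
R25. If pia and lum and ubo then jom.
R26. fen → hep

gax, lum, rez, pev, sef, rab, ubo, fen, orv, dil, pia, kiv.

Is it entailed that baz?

tiz  (by R11: pev)
tor  (by R16: kiv, lum, orv)
fub  (by R22: tiz, tor)
jom  (by R25: pia, lum, ubo)
bar  (by R6: jom, dil)
vex  (by R20: fub, fen)
quo  (by R24: bar)
hux  (by R1: vex, lum)
erm  (by R9: quo, rab)
dax  (by R2: hux, dil, erm)
baz  (by R14: dax, dil)

Yes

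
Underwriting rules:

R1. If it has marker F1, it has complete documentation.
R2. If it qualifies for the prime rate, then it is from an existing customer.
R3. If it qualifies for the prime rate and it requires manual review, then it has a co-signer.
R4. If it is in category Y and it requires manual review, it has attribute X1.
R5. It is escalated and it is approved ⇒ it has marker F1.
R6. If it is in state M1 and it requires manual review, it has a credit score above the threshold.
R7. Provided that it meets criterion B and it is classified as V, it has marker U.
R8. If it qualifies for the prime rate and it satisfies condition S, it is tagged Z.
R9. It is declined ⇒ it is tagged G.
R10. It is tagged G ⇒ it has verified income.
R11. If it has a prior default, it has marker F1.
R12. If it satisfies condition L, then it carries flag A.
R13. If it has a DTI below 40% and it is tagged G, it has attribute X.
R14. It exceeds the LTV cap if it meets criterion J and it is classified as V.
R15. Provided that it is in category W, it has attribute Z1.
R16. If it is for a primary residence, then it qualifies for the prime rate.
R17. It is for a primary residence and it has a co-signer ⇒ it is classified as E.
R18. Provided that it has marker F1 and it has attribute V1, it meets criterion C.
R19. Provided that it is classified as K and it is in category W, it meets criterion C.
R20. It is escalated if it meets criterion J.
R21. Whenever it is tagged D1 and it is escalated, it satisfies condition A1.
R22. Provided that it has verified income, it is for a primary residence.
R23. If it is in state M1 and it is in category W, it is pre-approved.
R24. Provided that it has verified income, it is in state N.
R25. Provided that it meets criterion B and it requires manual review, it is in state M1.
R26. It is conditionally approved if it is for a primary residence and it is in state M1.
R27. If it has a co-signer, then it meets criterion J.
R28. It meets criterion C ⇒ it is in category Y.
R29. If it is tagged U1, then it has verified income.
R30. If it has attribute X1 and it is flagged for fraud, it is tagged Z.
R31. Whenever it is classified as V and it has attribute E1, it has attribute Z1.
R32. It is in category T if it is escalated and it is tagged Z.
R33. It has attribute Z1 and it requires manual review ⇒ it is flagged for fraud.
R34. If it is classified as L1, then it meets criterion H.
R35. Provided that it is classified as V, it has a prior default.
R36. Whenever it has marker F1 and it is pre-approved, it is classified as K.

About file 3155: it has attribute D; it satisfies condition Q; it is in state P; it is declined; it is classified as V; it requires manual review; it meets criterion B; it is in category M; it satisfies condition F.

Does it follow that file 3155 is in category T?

No

Forward chaining from the given facts derives: has marker U, is tagged G, has verified income, is for a primary residence, is in state N, is in state M1, is conditionally approved, has a prior default, has a credit score above the threshold, has marker F1, qualifies for the prime rate, has complete documentation, is from an existing customer, has a co-signer, is classified as E, meets criterion J, exceeds the LTV cap, is escalated.
The only rule concluding "it is in category T" is R32, which needs "it is tagged Z"; that is never established.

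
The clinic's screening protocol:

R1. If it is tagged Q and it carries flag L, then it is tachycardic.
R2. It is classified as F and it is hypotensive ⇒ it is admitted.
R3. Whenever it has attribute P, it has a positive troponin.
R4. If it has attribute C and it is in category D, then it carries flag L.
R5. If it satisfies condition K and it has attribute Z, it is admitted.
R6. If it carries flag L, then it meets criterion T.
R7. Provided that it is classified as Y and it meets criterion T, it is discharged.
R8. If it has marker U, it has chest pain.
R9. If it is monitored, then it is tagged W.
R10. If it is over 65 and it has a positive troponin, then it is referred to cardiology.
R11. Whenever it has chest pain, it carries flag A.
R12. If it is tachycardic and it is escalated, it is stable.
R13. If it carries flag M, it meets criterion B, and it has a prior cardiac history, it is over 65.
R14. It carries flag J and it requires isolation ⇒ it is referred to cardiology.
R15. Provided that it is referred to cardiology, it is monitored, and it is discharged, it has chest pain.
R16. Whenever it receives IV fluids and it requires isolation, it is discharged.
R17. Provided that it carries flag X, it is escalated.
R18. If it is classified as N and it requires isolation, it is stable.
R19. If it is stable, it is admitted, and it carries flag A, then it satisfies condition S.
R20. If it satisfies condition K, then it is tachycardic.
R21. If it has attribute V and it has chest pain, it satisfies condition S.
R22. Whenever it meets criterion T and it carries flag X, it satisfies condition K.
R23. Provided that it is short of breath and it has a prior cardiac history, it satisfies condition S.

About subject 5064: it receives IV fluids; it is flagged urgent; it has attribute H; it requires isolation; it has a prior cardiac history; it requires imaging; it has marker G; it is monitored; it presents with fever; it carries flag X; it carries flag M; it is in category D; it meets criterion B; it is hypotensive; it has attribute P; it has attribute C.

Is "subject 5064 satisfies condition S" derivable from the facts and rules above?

Forward chaining from the given facts derives: has a positive troponin, carries flag L, meets criterion T, is tagged W, is over 65, is discharged, is escalated, satisfies condition K, is referred to cardiology, has chest pain, is tachycardic, carries flag A, is stable.
Rules concluding "it satisfies condition S": R19 needs "it is admitted"; R21 needs "it has attribute V"; R23 needs "it is short of breath" — none of these are established.

No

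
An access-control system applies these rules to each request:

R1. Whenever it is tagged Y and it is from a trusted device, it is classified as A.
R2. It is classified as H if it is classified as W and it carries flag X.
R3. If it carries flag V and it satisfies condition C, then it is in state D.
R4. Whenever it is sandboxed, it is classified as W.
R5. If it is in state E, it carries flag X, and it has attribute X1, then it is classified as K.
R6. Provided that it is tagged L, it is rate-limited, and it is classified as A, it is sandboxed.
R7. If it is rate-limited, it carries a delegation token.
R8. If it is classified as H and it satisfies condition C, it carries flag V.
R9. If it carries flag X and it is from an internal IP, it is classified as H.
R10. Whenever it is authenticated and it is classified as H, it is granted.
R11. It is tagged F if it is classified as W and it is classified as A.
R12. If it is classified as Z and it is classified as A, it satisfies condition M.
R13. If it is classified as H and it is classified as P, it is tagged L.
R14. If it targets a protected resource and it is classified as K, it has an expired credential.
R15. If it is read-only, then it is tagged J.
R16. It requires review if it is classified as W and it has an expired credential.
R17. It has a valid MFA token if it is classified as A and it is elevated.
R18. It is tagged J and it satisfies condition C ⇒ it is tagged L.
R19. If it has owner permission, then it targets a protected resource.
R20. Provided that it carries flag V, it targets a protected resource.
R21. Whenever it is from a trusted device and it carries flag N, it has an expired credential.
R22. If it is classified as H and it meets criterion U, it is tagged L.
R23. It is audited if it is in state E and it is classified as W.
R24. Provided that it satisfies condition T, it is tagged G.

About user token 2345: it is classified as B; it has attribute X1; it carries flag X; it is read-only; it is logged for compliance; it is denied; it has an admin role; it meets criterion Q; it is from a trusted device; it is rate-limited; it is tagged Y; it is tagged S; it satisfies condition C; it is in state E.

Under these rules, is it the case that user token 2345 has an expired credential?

Yes

By R1 (it is tagged Y, it is from a trusted device): it is classified as A.
By R5 (it is in state E, it carries flag X, it has attribute X1): it is classified as K.
By R15 (it is read-only): it is tagged J.
By R18 (it is tagged J, it satisfies condition C): it is tagged L.
By R6 (it is tagged L, it is rate-limited, it is classified as A): it is sandboxed.
By R4 (it is sandboxed): it is classified as W.
By R2 (it is classified as W, it carries flag X): it is classified as H.
By R8 (it is classified as H, it satisfies condition C): it carries flag V.
By R20 (it carries flag V): it targets a protected resource.
By R14 (it targets a protected resource, it is classified as K): it has an expired credential.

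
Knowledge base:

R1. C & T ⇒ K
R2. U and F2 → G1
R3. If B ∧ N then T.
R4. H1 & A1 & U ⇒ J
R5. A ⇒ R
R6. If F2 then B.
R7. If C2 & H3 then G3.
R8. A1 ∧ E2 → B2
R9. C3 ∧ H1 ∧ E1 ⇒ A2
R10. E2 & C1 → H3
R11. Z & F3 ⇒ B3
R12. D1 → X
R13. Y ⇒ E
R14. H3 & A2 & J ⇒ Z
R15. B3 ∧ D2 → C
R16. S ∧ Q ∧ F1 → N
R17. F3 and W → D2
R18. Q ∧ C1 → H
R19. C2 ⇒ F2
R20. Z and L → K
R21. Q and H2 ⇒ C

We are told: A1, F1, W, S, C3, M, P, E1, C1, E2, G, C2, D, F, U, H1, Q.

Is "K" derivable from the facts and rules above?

Forward chaining from the given facts derives: J, B2, A2, H3, Z, N, H, F2, G1, B, G3, T.
Rules concluding K: R1 needs C; R20 needs L — none of these are established.

No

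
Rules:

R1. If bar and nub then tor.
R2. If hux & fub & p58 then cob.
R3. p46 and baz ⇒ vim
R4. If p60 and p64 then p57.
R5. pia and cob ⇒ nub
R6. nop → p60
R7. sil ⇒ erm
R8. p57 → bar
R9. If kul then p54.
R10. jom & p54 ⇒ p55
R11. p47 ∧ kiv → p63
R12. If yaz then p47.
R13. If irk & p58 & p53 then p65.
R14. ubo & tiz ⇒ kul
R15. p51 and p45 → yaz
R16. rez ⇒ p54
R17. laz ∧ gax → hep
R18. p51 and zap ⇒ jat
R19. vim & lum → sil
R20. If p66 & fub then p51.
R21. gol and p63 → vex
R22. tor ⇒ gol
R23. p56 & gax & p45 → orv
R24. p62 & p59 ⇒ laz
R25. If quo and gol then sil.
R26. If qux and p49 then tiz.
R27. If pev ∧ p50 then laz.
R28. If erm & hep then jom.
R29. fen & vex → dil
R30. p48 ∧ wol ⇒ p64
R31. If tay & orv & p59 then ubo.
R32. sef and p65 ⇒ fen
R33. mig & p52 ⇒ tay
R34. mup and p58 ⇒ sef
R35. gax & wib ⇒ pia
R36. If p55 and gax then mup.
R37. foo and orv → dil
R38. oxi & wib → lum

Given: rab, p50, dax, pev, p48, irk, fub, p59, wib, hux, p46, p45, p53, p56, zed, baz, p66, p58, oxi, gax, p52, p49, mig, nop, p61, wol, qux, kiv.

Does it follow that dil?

cob  (by R2: hux, fub, p58)
vim  (by R3: p46, baz)
p60  (by R6: nop)
p65  (by R13: irk, p58, p53)
p51  (by R20: p66, fub)
orv  (by R23: p56, gax, p45)
tiz  (by R26: qux, p49)
laz  (by R27: pev, p50)
p64  (by R30: p48, wol)
tay  (by R33: mig, p52)
pia  (by R35: gax, wib)
lum  (by R38: oxi, wib)
p57  (by R4: p60, p64)
nub  (by R5: pia, cob)
bar  (by R8: p57)
yaz  (by R15: p51, p45)
hep  (by R17: laz, gax)
sil  (by R19: vim, lum)
ubo  (by R31: tay, orv, p59)
tor  (by R1: bar, nub)
erm  (by R7: sil)
p47  (by R12: yaz)
kul  (by R14: ubo, tiz)
gol  (by R22: tor)
jom  (by R28: erm, hep)
p54  (by R9: kul)
p55  (by R10: jom, p54)
p63  (by R11: p47, kiv)
vex  (by R21: gol, p63)
mup  (by R36: p55, gax)
sef  (by R34: mup, p58)
fen  (by R32: sef, p65)
dil  (by R29: fen, vex)

Yes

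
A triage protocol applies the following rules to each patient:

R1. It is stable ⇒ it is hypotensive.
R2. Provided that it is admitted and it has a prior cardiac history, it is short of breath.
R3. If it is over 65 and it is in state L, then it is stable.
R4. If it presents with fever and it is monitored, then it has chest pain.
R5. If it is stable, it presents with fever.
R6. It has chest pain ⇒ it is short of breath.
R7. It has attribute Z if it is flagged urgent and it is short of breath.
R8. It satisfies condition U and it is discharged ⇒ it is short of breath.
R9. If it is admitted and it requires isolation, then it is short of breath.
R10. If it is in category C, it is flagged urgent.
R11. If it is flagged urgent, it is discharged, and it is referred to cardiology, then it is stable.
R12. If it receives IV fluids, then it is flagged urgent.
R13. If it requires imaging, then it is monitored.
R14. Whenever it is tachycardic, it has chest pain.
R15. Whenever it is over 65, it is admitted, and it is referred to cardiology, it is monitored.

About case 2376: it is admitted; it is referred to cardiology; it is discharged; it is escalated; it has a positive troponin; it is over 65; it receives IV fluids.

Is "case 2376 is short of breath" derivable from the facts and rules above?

By R12 (it receives IV fluids): it is flagged urgent.
By R15 (it is over 65, it is admitted, it is referred to cardiology): it is monitored.
By R11 (it is flagged urgent, it is discharged, it is referred to cardiology): it is stable.
By R5 (it is stable): it presents with fever.
By R4 (it presents with fever, it is monitored): it has chest pain.
By R6 (it has chest pain): it is short of breath.

Yes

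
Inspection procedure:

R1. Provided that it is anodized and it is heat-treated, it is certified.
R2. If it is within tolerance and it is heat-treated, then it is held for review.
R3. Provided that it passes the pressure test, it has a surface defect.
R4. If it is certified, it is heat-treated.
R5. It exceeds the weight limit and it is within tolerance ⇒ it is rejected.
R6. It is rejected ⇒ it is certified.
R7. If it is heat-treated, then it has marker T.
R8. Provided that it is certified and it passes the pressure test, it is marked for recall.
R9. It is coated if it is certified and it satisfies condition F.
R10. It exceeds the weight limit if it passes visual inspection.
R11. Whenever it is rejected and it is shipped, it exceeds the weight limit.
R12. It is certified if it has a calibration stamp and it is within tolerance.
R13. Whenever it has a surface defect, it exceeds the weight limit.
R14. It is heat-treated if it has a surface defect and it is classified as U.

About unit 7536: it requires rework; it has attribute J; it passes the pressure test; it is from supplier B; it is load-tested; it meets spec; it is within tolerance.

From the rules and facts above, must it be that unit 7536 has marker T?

By R3 (it passes the pressure test): it has a surface defect.
By R13 (it has a surface defect): it exceeds the weight limit.
By R5 (it exceeds the weight limit, it is within tolerance): it is rejected.
By R6 (it is rejected): it is certified.
By R4 (it is certified): it is heat-treated.
By R7 (it is heat-treated): it has marker T.

Yes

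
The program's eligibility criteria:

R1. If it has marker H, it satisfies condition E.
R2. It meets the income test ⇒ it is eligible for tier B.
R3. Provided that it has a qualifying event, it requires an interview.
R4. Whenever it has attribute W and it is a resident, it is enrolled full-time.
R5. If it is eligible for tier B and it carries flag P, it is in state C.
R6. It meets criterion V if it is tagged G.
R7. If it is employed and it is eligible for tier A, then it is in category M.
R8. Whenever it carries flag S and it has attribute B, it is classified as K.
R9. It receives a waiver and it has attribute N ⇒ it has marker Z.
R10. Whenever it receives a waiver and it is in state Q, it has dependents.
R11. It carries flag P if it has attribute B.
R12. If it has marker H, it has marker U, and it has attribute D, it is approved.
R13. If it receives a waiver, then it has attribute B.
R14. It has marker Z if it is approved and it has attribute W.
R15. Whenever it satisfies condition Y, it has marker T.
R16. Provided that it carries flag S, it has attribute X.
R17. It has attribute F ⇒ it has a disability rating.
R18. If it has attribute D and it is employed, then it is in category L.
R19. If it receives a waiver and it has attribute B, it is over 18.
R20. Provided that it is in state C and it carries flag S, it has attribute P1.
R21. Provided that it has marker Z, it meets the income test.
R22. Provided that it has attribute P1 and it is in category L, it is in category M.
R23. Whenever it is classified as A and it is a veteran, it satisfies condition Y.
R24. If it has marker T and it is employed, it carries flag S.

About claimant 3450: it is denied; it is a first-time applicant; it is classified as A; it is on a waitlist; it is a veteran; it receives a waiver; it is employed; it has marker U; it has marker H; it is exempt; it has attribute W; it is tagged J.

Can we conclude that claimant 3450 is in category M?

Forward chaining from the given facts derives: satisfies condition E, has attribute B, is over 18, satisfies condition Y, carries flag P, has marker T, carries flag S, is classified as K, has attribute X.
Rules concluding "it is in category M": R7 needs "it is eligible for tier A"; R22 needs "it has attribute P1" — none of these are established.

No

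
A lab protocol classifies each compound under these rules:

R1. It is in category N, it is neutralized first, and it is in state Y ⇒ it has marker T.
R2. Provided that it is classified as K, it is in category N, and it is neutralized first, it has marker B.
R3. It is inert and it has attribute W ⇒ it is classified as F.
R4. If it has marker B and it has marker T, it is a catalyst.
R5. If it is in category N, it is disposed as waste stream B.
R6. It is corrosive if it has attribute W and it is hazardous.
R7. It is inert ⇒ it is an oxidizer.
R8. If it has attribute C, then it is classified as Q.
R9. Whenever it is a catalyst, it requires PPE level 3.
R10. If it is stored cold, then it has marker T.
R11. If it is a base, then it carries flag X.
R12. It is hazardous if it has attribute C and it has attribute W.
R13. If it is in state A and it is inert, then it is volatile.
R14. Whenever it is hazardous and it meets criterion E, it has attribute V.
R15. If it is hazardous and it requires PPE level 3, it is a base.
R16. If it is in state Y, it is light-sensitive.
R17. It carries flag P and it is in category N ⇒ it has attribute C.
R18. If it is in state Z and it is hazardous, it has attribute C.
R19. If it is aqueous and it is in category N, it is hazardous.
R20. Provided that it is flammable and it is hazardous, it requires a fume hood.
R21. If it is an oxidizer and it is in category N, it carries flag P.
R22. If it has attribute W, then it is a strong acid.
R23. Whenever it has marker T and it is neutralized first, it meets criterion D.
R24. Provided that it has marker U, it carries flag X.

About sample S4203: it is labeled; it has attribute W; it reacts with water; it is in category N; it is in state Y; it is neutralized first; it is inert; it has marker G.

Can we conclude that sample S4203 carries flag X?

Forward chaining from the given facts derives: has marker T, is classified as F, is disposed as waste stream B, is an oxidizer, is light-sensitive, carries flag P, is a strong acid, meets criterion D, has attribute C, is classified as Q, is hazardous, is corrosive.
Rules concluding "it carries flag X": R11 needs "it is a base"; R24 needs "it has marker U" — none of these are established.

No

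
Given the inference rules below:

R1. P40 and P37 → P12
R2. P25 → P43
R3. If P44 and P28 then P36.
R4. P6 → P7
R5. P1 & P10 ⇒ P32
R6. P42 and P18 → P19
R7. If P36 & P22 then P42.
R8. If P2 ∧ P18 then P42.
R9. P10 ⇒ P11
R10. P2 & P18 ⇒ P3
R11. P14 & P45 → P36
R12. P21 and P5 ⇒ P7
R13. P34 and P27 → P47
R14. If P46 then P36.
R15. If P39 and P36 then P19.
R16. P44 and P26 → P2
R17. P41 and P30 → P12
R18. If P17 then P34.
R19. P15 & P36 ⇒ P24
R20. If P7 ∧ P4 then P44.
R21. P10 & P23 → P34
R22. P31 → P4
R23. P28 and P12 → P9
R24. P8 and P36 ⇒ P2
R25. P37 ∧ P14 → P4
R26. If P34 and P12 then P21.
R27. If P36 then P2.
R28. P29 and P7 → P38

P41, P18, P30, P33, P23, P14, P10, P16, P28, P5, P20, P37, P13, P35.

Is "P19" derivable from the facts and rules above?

Yes

P12  (by R17: P41, P30)
P34  (by R21: P10, P23)
P4  (by R25: P37, P14)
P21  (by R26: P34, P12)
P7  (by R12: P21, P5)
P44  (by R20: P7, P4)
P36  (by R3: P44, P28)
P2  (by R27: P36)
P42  (by R8: P2, P18)
P19  (by R6: P42, P18)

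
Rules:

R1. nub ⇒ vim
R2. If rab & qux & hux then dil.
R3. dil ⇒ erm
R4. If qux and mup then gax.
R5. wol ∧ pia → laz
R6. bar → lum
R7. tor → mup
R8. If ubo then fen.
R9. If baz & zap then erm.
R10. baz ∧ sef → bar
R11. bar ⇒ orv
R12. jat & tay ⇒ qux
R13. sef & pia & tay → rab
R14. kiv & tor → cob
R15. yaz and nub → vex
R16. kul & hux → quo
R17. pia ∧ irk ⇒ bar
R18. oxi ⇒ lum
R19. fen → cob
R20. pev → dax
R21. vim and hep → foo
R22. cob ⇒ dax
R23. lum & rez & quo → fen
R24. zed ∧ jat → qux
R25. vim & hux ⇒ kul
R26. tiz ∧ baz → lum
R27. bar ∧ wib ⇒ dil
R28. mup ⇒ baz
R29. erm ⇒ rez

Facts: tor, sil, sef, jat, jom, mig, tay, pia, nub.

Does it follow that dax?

Forward chaining from the given facts derives: vim, mup, qux, rab, baz, gax, bar, orv, lum.
Rules concluding dax: R20 needs pev; R22 needs cob — none of these are established.

No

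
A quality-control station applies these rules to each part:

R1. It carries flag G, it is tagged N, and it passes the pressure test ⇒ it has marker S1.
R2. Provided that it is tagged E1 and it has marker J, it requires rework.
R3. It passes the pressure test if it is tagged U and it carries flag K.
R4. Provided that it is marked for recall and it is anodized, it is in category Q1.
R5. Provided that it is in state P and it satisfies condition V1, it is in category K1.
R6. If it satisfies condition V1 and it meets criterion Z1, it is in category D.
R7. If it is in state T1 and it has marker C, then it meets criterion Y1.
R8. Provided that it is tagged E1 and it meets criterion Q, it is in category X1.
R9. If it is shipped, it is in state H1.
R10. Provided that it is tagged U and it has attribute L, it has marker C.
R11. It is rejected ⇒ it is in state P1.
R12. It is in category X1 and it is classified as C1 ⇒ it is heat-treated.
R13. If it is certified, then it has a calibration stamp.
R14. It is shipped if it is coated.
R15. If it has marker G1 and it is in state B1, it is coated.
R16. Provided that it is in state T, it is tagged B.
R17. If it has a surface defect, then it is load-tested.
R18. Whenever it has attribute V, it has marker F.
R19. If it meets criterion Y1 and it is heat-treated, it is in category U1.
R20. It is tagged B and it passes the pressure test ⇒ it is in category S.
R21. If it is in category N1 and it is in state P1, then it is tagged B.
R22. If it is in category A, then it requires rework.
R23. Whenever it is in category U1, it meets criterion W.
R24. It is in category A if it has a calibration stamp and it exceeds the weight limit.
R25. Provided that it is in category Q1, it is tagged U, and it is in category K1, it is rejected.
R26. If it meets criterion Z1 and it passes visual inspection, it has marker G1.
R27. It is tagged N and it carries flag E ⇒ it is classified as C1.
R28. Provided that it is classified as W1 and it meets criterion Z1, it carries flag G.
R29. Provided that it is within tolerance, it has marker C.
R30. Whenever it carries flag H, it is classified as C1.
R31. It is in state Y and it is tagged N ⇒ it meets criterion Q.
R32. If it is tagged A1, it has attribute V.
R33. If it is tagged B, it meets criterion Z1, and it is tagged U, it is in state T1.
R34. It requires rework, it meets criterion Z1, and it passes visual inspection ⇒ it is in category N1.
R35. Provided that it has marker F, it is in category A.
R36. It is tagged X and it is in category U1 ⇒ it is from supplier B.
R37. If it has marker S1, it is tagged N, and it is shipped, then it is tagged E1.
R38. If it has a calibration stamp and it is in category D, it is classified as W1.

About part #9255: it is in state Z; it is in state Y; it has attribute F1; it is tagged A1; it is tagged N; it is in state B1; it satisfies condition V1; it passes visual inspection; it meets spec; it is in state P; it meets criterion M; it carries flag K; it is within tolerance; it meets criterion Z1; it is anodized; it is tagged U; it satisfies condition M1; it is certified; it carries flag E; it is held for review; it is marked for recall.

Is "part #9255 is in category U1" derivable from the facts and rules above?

By R3 (it is tagged U, it carries flag K): it passes the pressure test.
By R4 (it is marked for recall, it is anodized): it is in category Q1.
By R5 (it is in state P, it satisfies condition V1): it is in category K1.
By R6 (it satisfies condition V1, it meets criterion Z1): it is in category D.
By R13 (it is certified): it has a calibration stamp.
By R25 (it is in category Q1, it is tagged U, it is in category K1): it is rejected.
By R26 (it meets criterion Z1, it passes visual inspection): it has marker G1.
By R27 (it is tagged N, it carries flag E): it is classified as C1.
By R29 (it is within tolerance): it has marker C.
By R31 (it is in state Y, it is tagged N): it meets criterion Q.
By R32 (it is tagged A1): it has attribute V.
By R38 (it has a calibration stamp, it is in category D): it is classified as W1.
By R11 (it is rejected): it is in state P1.
By R15 (it has marker G1, it is in state B1): it is coated.
By R18 (it has attribute V): it has marker F.
By R28 (it is classified as W1, it meets criterion Z1): it carries flag G.
By R35 (it has marker F): it is in category A.
By R1 (it carries flag G, it is tagged N, it passes the pressure test): it has marker S1.
By R14 (it is coated): it is shipped.
By R22 (it is in category A): it requires rework.
By R34 (it requires rework, it meets criterion Z1, it passes visual inspection): it is in category N1.
By R37 (it has marker S1, it is tagged N, it is shipped): it is tagged E1.
By R8 (it is tagged E1, it meets criterion Q): it is in category X1.
By R12 (it is in category X1, it is classified as C1): it is heat-treated.
By R21 (it is in category N1, it is in state P1): it is tagged B.
By R33 (it is tagged B, it meets criterion Z1, it is tagged U): it is in state T1.
By R7 (it is in state T1, it has marker C): it meets criterion Y1.
By R19 (it meets criterion Y1, it is heat-treated): it is in category U1.

Yes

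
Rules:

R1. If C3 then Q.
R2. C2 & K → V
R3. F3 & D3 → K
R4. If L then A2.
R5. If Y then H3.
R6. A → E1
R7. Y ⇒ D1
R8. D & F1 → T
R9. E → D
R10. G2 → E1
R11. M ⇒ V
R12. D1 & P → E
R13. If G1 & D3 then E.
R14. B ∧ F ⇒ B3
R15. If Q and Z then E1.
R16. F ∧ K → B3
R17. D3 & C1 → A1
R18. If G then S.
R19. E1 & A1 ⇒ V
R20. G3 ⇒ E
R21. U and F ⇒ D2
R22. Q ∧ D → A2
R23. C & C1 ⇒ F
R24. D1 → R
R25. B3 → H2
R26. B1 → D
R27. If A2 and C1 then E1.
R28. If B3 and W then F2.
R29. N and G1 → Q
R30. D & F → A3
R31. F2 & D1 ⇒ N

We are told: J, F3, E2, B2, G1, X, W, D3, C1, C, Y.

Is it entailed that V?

Yes

K  (by R3: F3, D3)
D1  (by R7: Y)
E  (by R13: G1, D3)
A1  (by R17: D3, C1)
F  (by R23: C, C1)
D  (by R9: E)
B3  (by R16: F, K)
F2  (by R28: B3, W)
N  (by R31: F2, D1)
Q  (by R29: N, G1)
A2  (by R22: Q, D)
E1  (by R27: A2, C1)
V  (by R19: E1, A1)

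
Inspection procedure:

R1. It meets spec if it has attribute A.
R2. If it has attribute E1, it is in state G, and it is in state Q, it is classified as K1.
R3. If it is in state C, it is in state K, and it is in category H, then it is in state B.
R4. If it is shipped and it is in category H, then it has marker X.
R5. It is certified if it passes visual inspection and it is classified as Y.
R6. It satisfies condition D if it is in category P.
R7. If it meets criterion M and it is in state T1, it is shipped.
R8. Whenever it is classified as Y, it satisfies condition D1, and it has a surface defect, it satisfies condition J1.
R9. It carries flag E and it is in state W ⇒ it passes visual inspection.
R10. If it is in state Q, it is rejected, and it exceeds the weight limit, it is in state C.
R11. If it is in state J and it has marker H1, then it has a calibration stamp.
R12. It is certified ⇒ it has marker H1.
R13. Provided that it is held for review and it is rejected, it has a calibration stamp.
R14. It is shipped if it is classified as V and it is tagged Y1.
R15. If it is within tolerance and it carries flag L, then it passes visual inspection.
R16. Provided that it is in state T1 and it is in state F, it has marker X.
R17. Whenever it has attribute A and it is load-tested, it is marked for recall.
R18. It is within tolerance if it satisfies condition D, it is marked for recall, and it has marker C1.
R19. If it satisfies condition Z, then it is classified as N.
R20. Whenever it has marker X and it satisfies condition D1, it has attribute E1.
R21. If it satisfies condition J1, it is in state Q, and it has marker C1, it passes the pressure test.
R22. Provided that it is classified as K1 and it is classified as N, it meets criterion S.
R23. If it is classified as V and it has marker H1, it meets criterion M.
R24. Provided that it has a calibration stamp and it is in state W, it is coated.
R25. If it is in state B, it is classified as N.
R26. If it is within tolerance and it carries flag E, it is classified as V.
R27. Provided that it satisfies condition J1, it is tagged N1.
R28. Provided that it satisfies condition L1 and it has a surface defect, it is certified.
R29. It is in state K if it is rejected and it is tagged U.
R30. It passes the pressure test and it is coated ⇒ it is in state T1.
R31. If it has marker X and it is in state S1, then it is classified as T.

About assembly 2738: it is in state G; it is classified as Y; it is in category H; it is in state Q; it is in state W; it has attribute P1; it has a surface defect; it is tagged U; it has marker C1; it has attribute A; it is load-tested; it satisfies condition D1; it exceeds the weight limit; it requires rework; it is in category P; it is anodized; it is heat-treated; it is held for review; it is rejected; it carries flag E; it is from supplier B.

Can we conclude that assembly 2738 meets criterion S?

Yes

By R6 (it is in category P): it satisfies condition D.
By R8 (it is classified as Y, it satisfies condition D1, it has a surface defect): it satisfies condition J1.
By R9 (it carries flag E, it is in state W): it passes visual inspection.
By R10 (it is in state Q, it is rejected, it exceeds the weight limit): it is in state C.
By R13 (it is held for review, it is rejected): it has a calibration stamp.
By R17 (it has attribute A, it is load-tested): it is marked for recall.
By R18 (it satisfies condition D, it is marked for recall, it has marker C1): it is within tolerance.
By R21 (it satisfies condition J1, it is in state Q, it has marker C1): it passes the pressure test.
By R24 (it has a calibration stamp, it is in state W): it is coated.
By R26 (it is within tolerance, it carries flag E): it is classified as V.
By R29 (it is rejected, it is tagged U): it is in state K.
By R30 (it passes the pressure test, it is coated): it is in state T1.
By R3 (it is in state C, it is in state K, it is in category H): it is in state B.
By R5 (it passes visual inspection, it is classified as Y): it is certified.
By R12 (it is certified): it has marker H1.
By R23 (it is classified as V, it has marker H1): it meets criterion M.
By R25 (it is in state B): it is classified as N.
By R7 (it meets criterion M, it is in state T1): it is shipped.
By R4 (it is shipped, it is in category H): it has marker X.
By R20 (it has marker X, it satisfies condition D1): it has attribute E1.
By R2 (it has attribute E1, it is in state G, it is in state Q): it is classified as K1.
By R22 (it is classified as K1, it is classified as N): it meets criterion S.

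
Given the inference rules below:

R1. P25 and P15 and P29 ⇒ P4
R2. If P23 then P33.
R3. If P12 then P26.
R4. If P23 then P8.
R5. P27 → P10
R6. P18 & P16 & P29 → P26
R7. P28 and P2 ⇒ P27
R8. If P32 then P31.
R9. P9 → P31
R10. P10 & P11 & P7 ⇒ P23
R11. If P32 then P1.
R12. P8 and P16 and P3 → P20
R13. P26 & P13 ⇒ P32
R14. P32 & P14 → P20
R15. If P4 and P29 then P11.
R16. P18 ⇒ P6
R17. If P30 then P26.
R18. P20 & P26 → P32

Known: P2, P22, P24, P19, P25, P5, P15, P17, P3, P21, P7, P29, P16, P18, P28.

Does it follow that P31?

P4  (by R1: P25, P15, P29)
P26  (by R6: P18, P16, P29)
P27  (by R7: P28, P2)
P11  (by R15: P4, P29)
P10  (by R5: P27)
P23  (by R10: P10, P11, P7)
P8  (by R4: P23)
P20  (by R12: P8, P16, P3)
P32  (by R18: P20, P26)
P31  (by R8: P32)

Yes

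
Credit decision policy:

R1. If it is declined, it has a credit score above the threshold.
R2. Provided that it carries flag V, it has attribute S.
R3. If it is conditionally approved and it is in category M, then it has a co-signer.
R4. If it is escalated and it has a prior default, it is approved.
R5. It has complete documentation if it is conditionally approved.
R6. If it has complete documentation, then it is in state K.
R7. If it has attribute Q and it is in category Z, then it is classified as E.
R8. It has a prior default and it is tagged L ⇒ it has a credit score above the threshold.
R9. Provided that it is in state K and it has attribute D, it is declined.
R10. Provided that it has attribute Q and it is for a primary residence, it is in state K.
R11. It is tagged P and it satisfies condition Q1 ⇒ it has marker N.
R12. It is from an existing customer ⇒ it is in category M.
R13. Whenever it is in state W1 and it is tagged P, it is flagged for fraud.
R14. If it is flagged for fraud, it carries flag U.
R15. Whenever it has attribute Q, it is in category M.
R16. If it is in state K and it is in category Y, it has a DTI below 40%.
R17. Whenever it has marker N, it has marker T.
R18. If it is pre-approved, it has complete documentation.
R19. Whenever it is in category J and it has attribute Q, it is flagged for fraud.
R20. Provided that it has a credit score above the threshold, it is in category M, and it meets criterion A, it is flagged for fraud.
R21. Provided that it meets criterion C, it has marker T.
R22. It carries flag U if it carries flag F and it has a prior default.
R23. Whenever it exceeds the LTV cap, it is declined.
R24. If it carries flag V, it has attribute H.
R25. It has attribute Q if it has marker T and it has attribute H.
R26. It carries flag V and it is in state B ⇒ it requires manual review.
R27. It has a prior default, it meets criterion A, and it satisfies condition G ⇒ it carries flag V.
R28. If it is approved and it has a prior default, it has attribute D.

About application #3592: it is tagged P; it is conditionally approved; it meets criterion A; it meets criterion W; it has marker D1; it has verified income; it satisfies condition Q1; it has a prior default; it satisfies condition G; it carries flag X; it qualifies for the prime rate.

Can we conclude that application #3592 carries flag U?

Forward chaining from the given facts derives: has complete documentation, is in state K, has marker N, has marker T, carries flag V, has attribute S, has attribute H, has attribute Q, is in category M, has a co-signer.
Rules concluding "it carries flag U": R14 needs "it is flagged for fraud"; R22 needs "it carries flag F" — none of these are established.

No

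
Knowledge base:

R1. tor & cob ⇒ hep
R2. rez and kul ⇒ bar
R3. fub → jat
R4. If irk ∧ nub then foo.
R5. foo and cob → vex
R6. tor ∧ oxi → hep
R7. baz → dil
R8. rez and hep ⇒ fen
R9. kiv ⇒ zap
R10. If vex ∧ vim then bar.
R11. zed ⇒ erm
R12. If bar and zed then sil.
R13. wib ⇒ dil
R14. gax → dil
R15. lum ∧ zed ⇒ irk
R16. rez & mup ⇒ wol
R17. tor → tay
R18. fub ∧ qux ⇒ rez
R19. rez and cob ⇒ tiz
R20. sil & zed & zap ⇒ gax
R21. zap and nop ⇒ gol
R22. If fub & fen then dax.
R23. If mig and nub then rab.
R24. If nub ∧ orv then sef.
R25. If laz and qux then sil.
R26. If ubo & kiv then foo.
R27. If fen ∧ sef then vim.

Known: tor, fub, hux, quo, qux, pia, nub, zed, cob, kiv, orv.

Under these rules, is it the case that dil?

No

Forward chaining from the given facts derives: hep, jat, zap, erm, tay, rez, tiz, sef, fen, dax, vim.
Rules concluding dil: R7 needs baz; R13 needs wib; R14 needs gax — none of these are established.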